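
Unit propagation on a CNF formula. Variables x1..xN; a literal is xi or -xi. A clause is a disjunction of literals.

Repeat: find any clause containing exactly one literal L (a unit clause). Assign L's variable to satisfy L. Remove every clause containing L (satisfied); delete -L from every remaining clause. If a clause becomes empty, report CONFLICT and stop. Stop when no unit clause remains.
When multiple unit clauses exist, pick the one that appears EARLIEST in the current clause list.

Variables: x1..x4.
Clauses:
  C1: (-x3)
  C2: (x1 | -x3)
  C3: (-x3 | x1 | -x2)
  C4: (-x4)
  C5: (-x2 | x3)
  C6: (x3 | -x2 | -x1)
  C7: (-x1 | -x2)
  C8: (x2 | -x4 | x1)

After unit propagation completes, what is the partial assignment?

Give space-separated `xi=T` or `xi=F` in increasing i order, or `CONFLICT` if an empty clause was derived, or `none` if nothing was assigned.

unit clause [-3] forces x3=F; simplify:
  drop 3 from [-2, 3] -> [-2]
  drop 3 from [3, -2, -1] -> [-2, -1]
  satisfied 3 clause(s); 5 remain; assigned so far: [3]
unit clause [-4] forces x4=F; simplify:
  satisfied 2 clause(s); 3 remain; assigned so far: [3, 4]
unit clause [-2] forces x2=F; simplify:
  satisfied 3 clause(s); 0 remain; assigned so far: [2, 3, 4]

Answer: x2=F x3=F x4=F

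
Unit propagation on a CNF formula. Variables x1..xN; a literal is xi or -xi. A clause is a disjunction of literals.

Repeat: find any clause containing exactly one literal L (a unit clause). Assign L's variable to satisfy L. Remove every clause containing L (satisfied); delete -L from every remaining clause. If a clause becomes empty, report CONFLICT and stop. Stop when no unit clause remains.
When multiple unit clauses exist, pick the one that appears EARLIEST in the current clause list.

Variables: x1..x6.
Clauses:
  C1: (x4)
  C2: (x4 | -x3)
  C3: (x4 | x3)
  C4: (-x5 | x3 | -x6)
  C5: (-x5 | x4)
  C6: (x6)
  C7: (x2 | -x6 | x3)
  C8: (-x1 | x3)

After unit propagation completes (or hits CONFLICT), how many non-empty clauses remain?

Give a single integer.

Answer: 3

Derivation:
unit clause [4] forces x4=T; simplify:
  satisfied 4 clause(s); 4 remain; assigned so far: [4]
unit clause [6] forces x6=T; simplify:
  drop -6 from [-5, 3, -6] -> [-5, 3]
  drop -6 from [2, -6, 3] -> [2, 3]
  satisfied 1 clause(s); 3 remain; assigned so far: [4, 6]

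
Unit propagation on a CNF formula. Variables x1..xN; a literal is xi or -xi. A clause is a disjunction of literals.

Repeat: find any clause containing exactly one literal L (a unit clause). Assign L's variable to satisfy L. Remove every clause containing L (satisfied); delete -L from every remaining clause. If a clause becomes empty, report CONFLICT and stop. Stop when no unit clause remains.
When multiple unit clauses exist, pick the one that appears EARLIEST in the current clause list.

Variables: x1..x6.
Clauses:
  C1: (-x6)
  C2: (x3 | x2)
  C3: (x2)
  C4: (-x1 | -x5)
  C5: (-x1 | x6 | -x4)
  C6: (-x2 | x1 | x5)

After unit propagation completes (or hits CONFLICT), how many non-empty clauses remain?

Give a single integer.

Answer: 3

Derivation:
unit clause [-6] forces x6=F; simplify:
  drop 6 from [-1, 6, -4] -> [-1, -4]
  satisfied 1 clause(s); 5 remain; assigned so far: [6]
unit clause [2] forces x2=T; simplify:
  drop -2 from [-2, 1, 5] -> [1, 5]
  satisfied 2 clause(s); 3 remain; assigned so far: [2, 6]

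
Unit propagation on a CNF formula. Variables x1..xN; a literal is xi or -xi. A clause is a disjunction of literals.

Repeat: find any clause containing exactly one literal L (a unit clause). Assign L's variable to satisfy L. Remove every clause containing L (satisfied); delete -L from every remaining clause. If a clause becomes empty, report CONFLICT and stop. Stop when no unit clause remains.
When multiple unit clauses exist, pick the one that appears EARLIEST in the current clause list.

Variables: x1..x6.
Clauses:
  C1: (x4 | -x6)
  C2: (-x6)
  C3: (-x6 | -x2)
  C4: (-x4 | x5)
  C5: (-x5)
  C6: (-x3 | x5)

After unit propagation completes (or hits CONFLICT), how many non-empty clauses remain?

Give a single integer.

unit clause [-6] forces x6=F; simplify:
  satisfied 3 clause(s); 3 remain; assigned so far: [6]
unit clause [-5] forces x5=F; simplify:
  drop 5 from [-4, 5] -> [-4]
  drop 5 from [-3, 5] -> [-3]
  satisfied 1 clause(s); 2 remain; assigned so far: [5, 6]
unit clause [-4] forces x4=F; simplify:
  satisfied 1 clause(s); 1 remain; assigned so far: [4, 5, 6]
unit clause [-3] forces x3=F; simplify:
  satisfied 1 clause(s); 0 remain; assigned so far: [3, 4, 5, 6]

Answer: 0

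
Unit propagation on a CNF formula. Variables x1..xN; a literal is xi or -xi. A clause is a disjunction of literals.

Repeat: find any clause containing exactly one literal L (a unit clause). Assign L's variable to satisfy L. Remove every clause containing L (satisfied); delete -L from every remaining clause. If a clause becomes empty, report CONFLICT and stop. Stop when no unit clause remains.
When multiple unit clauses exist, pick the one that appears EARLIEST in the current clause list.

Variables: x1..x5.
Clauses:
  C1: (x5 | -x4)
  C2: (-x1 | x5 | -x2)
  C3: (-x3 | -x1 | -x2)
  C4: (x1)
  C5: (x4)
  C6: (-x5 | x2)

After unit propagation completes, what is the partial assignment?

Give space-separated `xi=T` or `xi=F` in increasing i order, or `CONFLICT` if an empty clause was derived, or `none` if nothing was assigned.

unit clause [1] forces x1=T; simplify:
  drop -1 from [-1, 5, -2] -> [5, -2]
  drop -1 from [-3, -1, -2] -> [-3, -2]
  satisfied 1 clause(s); 5 remain; assigned so far: [1]
unit clause [4] forces x4=T; simplify:
  drop -4 from [5, -4] -> [5]
  satisfied 1 clause(s); 4 remain; assigned so far: [1, 4]
unit clause [5] forces x5=T; simplify:
  drop -5 from [-5, 2] -> [2]
  satisfied 2 clause(s); 2 remain; assigned so far: [1, 4, 5]
unit clause [2] forces x2=T; simplify:
  drop -2 from [-3, -2] -> [-3]
  satisfied 1 clause(s); 1 remain; assigned so far: [1, 2, 4, 5]
unit clause [-3] forces x3=F; simplify:
  satisfied 1 clause(s); 0 remain; assigned so far: [1, 2, 3, 4, 5]

Answer: x1=T x2=T x3=F x4=T x5=T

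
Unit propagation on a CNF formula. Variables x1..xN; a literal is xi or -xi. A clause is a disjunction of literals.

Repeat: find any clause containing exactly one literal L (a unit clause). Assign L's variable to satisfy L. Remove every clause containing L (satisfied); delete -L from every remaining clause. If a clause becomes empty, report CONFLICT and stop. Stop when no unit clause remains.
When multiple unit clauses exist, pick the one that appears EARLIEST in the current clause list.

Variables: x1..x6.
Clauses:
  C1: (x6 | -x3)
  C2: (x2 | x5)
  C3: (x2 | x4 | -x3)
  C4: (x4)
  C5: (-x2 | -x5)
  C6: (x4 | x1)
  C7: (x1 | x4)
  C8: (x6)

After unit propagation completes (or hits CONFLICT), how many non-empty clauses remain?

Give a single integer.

unit clause [4] forces x4=T; simplify:
  satisfied 4 clause(s); 4 remain; assigned so far: [4]
unit clause [6] forces x6=T; simplify:
  satisfied 2 clause(s); 2 remain; assigned so far: [4, 6]

Answer: 2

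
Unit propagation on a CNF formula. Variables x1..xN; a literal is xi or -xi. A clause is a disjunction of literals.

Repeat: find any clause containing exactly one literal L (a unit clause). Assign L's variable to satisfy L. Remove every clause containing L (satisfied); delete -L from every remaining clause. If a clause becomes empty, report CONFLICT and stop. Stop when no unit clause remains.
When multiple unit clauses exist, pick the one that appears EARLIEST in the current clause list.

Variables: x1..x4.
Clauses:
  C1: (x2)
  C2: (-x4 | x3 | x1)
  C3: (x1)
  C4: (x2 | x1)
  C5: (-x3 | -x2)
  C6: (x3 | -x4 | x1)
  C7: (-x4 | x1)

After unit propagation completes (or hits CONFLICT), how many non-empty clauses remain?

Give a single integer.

Answer: 0

Derivation:
unit clause [2] forces x2=T; simplify:
  drop -2 from [-3, -2] -> [-3]
  satisfied 2 clause(s); 5 remain; assigned so far: [2]
unit clause [1] forces x1=T; simplify:
  satisfied 4 clause(s); 1 remain; assigned so far: [1, 2]
unit clause [-3] forces x3=F; simplify:
  satisfied 1 clause(s); 0 remain; assigned so far: [1, 2, 3]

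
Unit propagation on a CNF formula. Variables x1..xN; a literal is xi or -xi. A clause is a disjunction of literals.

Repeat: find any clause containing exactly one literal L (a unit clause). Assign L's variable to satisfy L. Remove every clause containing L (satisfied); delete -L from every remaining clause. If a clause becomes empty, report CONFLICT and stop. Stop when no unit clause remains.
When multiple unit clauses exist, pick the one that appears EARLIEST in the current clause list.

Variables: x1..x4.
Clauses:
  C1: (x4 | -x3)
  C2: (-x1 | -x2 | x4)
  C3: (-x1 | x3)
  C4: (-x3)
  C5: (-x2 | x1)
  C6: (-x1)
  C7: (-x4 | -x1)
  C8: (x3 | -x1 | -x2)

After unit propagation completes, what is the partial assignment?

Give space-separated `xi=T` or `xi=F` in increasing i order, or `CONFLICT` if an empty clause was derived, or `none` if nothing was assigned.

unit clause [-3] forces x3=F; simplify:
  drop 3 from [-1, 3] -> [-1]
  drop 3 from [3, -1, -2] -> [-1, -2]
  satisfied 2 clause(s); 6 remain; assigned so far: [3]
unit clause [-1] forces x1=F; simplify:
  drop 1 from [-2, 1] -> [-2]
  satisfied 5 clause(s); 1 remain; assigned so far: [1, 3]
unit clause [-2] forces x2=F; simplify:
  satisfied 1 clause(s); 0 remain; assigned so far: [1, 2, 3]

Answer: x1=F x2=F x3=F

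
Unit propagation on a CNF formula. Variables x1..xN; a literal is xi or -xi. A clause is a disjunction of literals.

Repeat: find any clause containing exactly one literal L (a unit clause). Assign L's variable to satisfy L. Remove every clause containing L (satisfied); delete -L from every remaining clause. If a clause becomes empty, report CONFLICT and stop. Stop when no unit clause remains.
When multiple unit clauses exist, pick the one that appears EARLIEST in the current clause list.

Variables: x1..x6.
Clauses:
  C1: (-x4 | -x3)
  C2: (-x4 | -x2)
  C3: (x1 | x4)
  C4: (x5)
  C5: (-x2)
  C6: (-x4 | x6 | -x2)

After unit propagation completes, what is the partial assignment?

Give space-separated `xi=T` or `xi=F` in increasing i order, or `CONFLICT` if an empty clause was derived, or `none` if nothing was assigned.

Answer: x2=F x5=T

Derivation:
unit clause [5] forces x5=T; simplify:
  satisfied 1 clause(s); 5 remain; assigned so far: [5]
unit clause [-2] forces x2=F; simplify:
  satisfied 3 clause(s); 2 remain; assigned so far: [2, 5]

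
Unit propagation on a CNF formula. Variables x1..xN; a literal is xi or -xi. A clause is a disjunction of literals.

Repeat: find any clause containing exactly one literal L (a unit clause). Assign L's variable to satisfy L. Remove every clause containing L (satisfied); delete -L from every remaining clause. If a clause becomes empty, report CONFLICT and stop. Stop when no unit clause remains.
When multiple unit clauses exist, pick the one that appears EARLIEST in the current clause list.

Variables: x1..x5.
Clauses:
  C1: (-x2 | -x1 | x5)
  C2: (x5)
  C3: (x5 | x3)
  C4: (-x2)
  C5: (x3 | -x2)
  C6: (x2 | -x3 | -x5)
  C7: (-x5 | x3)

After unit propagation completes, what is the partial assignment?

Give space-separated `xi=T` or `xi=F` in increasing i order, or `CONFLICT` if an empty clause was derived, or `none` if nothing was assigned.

unit clause [5] forces x5=T; simplify:
  drop -5 from [2, -3, -5] -> [2, -3]
  drop -5 from [-5, 3] -> [3]
  satisfied 3 clause(s); 4 remain; assigned so far: [5]
unit clause [-2] forces x2=F; simplify:
  drop 2 from [2, -3] -> [-3]
  satisfied 2 clause(s); 2 remain; assigned so far: [2, 5]
unit clause [-3] forces x3=F; simplify:
  drop 3 from [3] -> [] (empty!)
  satisfied 1 clause(s); 1 remain; assigned so far: [2, 3, 5]
CONFLICT (empty clause)

Answer: CONFLICT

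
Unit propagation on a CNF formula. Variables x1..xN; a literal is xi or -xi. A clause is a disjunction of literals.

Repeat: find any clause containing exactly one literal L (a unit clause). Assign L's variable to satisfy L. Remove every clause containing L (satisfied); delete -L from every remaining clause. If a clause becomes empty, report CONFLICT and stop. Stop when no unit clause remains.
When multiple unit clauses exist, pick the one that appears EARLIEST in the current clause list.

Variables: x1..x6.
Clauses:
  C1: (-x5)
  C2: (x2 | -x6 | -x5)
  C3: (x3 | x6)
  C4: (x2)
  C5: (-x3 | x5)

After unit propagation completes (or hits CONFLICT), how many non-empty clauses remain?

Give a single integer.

unit clause [-5] forces x5=F; simplify:
  drop 5 from [-3, 5] -> [-3]
  satisfied 2 clause(s); 3 remain; assigned so far: [5]
unit clause [2] forces x2=T; simplify:
  satisfied 1 clause(s); 2 remain; assigned so far: [2, 5]
unit clause [-3] forces x3=F; simplify:
  drop 3 from [3, 6] -> [6]
  satisfied 1 clause(s); 1 remain; assigned so far: [2, 3, 5]
unit clause [6] forces x6=T; simplify:
  satisfied 1 clause(s); 0 remain; assigned so far: [2, 3, 5, 6]

Answer: 0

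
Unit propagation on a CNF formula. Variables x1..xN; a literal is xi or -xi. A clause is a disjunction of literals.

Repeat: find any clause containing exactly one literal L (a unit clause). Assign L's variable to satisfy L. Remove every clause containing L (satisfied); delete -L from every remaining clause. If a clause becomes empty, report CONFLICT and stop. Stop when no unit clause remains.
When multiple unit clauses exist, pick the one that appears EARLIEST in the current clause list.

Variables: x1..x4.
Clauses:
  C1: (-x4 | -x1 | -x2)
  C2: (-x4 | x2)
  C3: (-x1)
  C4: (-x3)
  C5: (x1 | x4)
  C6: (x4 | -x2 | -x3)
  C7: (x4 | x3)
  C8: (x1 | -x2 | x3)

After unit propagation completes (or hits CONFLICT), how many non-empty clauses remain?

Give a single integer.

unit clause [-1] forces x1=F; simplify:
  drop 1 from [1, 4] -> [4]
  drop 1 from [1, -2, 3] -> [-2, 3]
  satisfied 2 clause(s); 6 remain; assigned so far: [1]
unit clause [-3] forces x3=F; simplify:
  drop 3 from [4, 3] -> [4]
  drop 3 from [-2, 3] -> [-2]
  satisfied 2 clause(s); 4 remain; assigned so far: [1, 3]
unit clause [4] forces x4=T; simplify:
  drop -4 from [-4, 2] -> [2]
  satisfied 2 clause(s); 2 remain; assigned so far: [1, 3, 4]
unit clause [2] forces x2=T; simplify:
  drop -2 from [-2] -> [] (empty!)
  satisfied 1 clause(s); 1 remain; assigned so far: [1, 2, 3, 4]
CONFLICT (empty clause)

Answer: 0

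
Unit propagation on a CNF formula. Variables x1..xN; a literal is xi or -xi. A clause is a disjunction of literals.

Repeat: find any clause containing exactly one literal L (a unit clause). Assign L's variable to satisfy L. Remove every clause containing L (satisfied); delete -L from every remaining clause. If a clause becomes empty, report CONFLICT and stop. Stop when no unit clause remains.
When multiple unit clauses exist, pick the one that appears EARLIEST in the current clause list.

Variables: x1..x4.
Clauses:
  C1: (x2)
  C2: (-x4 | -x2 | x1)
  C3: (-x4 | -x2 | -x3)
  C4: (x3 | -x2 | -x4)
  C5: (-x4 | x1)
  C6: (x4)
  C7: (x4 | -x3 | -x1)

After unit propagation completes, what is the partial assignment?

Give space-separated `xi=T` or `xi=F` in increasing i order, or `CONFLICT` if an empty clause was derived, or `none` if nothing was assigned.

unit clause [2] forces x2=T; simplify:
  drop -2 from [-4, -2, 1] -> [-4, 1]
  drop -2 from [-4, -2, -3] -> [-4, -3]
  drop -2 from [3, -2, -4] -> [3, -4]
  satisfied 1 clause(s); 6 remain; assigned so far: [2]
unit clause [4] forces x4=T; simplify:
  drop -4 from [-4, 1] -> [1]
  drop -4 from [-4, -3] -> [-3]
  drop -4 from [3, -4] -> [3]
  drop -4 from [-4, 1] -> [1]
  satisfied 2 clause(s); 4 remain; assigned so far: [2, 4]
unit clause [1] forces x1=T; simplify:
  satisfied 2 clause(s); 2 remain; assigned so far: [1, 2, 4]
unit clause [-3] forces x3=F; simplify:
  drop 3 from [3] -> [] (empty!)
  satisfied 1 clause(s); 1 remain; assigned so far: [1, 2, 3, 4]
CONFLICT (empty clause)

Answer: CONFLICT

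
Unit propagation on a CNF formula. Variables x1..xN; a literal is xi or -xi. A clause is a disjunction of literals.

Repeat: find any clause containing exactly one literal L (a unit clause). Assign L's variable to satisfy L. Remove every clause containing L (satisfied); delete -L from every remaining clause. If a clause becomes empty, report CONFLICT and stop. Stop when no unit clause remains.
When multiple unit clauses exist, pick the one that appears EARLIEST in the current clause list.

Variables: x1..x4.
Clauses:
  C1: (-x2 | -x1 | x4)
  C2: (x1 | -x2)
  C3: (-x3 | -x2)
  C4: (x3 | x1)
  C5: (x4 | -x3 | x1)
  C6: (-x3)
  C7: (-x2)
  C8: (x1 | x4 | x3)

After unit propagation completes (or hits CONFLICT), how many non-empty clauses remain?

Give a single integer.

unit clause [-3] forces x3=F; simplify:
  drop 3 from [3, 1] -> [1]
  drop 3 from [1, 4, 3] -> [1, 4]
  satisfied 3 clause(s); 5 remain; assigned so far: [3]
unit clause [1] forces x1=T; simplify:
  drop -1 from [-2, -1, 4] -> [-2, 4]
  satisfied 3 clause(s); 2 remain; assigned so far: [1, 3]
unit clause [-2] forces x2=F; simplify:
  satisfied 2 clause(s); 0 remain; assigned so far: [1, 2, 3]

Answer: 0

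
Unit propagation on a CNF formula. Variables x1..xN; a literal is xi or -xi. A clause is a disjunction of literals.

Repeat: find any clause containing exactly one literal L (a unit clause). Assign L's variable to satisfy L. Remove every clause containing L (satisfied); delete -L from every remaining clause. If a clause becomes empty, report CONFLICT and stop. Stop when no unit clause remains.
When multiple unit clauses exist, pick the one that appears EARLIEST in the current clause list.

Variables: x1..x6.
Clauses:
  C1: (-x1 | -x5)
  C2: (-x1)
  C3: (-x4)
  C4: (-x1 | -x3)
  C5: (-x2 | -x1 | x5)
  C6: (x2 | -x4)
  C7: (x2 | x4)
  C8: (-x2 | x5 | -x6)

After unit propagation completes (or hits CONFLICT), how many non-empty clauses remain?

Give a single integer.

unit clause [-1] forces x1=F; simplify:
  satisfied 4 clause(s); 4 remain; assigned so far: [1]
unit clause [-4] forces x4=F; simplify:
  drop 4 from [2, 4] -> [2]
  satisfied 2 clause(s); 2 remain; assigned so far: [1, 4]
unit clause [2] forces x2=T; simplify:
  drop -2 from [-2, 5, -6] -> [5, -6]
  satisfied 1 clause(s); 1 remain; assigned so far: [1, 2, 4]

Answer: 1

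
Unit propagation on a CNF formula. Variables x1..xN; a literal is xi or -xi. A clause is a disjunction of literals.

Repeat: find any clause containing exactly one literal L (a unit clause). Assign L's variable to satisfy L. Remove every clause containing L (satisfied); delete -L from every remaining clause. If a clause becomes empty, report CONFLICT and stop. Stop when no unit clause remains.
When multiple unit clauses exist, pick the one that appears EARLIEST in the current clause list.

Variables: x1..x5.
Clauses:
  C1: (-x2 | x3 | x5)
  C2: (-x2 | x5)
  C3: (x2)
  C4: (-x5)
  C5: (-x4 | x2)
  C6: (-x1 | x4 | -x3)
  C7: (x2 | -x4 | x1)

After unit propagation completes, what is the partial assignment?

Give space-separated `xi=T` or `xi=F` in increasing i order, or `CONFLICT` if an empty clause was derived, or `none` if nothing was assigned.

Answer: CONFLICT

Derivation:
unit clause [2] forces x2=T; simplify:
  drop -2 from [-2, 3, 5] -> [3, 5]
  drop -2 from [-2, 5] -> [5]
  satisfied 3 clause(s); 4 remain; assigned so far: [2]
unit clause [5] forces x5=T; simplify:
  drop -5 from [-5] -> [] (empty!)
  satisfied 2 clause(s); 2 remain; assigned so far: [2, 5]
CONFLICT (empty clause)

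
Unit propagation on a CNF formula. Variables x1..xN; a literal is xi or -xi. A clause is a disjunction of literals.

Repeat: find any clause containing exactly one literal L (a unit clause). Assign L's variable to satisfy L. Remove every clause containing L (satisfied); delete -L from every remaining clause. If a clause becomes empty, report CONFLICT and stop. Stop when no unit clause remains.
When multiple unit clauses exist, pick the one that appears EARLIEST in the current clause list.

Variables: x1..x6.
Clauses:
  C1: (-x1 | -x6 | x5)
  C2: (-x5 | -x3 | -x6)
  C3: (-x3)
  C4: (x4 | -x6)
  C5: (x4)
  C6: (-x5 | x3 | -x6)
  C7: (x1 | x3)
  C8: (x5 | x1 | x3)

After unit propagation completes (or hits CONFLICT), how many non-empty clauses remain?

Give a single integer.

Answer: 2

Derivation:
unit clause [-3] forces x3=F; simplify:
  drop 3 from [-5, 3, -6] -> [-5, -6]
  drop 3 from [1, 3] -> [1]
  drop 3 from [5, 1, 3] -> [5, 1]
  satisfied 2 clause(s); 6 remain; assigned so far: [3]
unit clause [4] forces x4=T; simplify:
  satisfied 2 clause(s); 4 remain; assigned so far: [3, 4]
unit clause [1] forces x1=T; simplify:
  drop -1 from [-1, -6, 5] -> [-6, 5]
  satisfied 2 clause(s); 2 remain; assigned so far: [1, 3, 4]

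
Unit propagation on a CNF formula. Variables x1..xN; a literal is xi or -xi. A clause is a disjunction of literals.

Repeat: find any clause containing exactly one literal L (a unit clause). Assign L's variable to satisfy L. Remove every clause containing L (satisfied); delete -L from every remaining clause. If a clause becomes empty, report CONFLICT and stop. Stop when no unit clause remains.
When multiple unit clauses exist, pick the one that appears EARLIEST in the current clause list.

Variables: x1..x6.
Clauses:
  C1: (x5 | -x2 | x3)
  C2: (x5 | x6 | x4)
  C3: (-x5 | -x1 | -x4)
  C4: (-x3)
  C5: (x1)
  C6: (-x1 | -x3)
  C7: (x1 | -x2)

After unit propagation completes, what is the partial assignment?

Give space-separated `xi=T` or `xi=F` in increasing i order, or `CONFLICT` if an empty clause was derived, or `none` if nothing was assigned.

Answer: x1=T x3=F

Derivation:
unit clause [-3] forces x3=F; simplify:
  drop 3 from [5, -2, 3] -> [5, -2]
  satisfied 2 clause(s); 5 remain; assigned so far: [3]
unit clause [1] forces x1=T; simplify:
  drop -1 from [-5, -1, -4] -> [-5, -4]
  satisfied 2 clause(s); 3 remain; assigned so far: [1, 3]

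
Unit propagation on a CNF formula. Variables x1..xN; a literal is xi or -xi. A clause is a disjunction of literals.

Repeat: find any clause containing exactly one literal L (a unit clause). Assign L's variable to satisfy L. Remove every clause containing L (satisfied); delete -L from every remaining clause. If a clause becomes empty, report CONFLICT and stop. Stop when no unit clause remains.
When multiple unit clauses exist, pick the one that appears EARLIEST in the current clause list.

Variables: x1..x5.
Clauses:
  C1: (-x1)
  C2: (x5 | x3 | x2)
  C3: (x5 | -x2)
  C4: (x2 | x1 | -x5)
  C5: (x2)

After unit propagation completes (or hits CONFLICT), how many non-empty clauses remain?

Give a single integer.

unit clause [-1] forces x1=F; simplify:
  drop 1 from [2, 1, -5] -> [2, -5]
  satisfied 1 clause(s); 4 remain; assigned so far: [1]
unit clause [2] forces x2=T; simplify:
  drop -2 from [5, -2] -> [5]
  satisfied 3 clause(s); 1 remain; assigned so far: [1, 2]
unit clause [5] forces x5=T; simplify:
  satisfied 1 clause(s); 0 remain; assigned so far: [1, 2, 5]

Answer: 0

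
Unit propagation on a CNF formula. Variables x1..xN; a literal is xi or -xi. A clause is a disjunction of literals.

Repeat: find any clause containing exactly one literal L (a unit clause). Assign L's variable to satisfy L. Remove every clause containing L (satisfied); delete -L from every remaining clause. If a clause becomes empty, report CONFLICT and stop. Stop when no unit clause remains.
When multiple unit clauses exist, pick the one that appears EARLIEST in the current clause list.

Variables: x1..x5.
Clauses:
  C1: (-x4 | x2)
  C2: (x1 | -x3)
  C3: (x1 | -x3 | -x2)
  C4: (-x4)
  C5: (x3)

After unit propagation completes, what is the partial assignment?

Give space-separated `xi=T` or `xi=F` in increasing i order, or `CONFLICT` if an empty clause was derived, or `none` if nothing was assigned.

Answer: x1=T x3=T x4=F

Derivation:
unit clause [-4] forces x4=F; simplify:
  satisfied 2 clause(s); 3 remain; assigned so far: [4]
unit clause [3] forces x3=T; simplify:
  drop -3 from [1, -3] -> [1]
  drop -3 from [1, -3, -2] -> [1, -2]
  satisfied 1 clause(s); 2 remain; assigned so far: [3, 4]
unit clause [1] forces x1=T; simplify:
  satisfied 2 clause(s); 0 remain; assigned so far: [1, 3, 4]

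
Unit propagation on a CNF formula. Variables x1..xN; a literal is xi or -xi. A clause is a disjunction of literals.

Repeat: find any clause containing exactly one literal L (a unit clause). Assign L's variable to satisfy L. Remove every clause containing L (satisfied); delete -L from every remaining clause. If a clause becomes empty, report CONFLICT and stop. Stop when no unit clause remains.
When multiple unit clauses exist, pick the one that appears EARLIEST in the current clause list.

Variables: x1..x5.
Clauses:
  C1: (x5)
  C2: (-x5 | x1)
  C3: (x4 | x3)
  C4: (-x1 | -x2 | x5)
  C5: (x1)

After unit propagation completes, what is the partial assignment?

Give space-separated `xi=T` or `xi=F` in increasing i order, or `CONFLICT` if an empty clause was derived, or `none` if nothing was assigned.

unit clause [5] forces x5=T; simplify:
  drop -5 from [-5, 1] -> [1]
  satisfied 2 clause(s); 3 remain; assigned so far: [5]
unit clause [1] forces x1=T; simplify:
  satisfied 2 clause(s); 1 remain; assigned so far: [1, 5]

Answer: x1=T x5=T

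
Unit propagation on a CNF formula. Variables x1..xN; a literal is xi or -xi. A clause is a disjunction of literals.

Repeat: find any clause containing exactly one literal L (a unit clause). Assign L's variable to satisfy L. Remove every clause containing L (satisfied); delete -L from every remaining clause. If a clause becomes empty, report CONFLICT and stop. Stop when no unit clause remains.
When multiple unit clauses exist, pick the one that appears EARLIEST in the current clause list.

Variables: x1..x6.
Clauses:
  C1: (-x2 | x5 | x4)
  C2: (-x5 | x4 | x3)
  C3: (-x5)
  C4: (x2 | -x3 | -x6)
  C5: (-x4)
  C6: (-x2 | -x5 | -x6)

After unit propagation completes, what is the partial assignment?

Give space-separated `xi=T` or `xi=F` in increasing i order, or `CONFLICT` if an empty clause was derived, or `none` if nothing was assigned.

unit clause [-5] forces x5=F; simplify:
  drop 5 from [-2, 5, 4] -> [-2, 4]
  satisfied 3 clause(s); 3 remain; assigned so far: [5]
unit clause [-4] forces x4=F; simplify:
  drop 4 from [-2, 4] -> [-2]
  satisfied 1 clause(s); 2 remain; assigned so far: [4, 5]
unit clause [-2] forces x2=F; simplify:
  drop 2 from [2, -3, -6] -> [-3, -6]
  satisfied 1 clause(s); 1 remain; assigned so far: [2, 4, 5]

Answer: x2=F x4=F x5=F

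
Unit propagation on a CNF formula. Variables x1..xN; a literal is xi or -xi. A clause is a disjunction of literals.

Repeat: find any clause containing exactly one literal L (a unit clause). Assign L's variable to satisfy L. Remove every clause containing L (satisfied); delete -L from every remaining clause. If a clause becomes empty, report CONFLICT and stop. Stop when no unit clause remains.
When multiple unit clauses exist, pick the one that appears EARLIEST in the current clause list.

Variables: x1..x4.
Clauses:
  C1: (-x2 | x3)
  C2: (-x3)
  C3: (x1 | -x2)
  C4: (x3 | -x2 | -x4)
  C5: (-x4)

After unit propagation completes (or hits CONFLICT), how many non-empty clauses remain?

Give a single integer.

unit clause [-3] forces x3=F; simplify:
  drop 3 from [-2, 3] -> [-2]
  drop 3 from [3, -2, -4] -> [-2, -4]
  satisfied 1 clause(s); 4 remain; assigned so far: [3]
unit clause [-2] forces x2=F; simplify:
  satisfied 3 clause(s); 1 remain; assigned so far: [2, 3]
unit clause [-4] forces x4=F; simplify:
  satisfied 1 clause(s); 0 remain; assigned so far: [2, 3, 4]

Answer: 0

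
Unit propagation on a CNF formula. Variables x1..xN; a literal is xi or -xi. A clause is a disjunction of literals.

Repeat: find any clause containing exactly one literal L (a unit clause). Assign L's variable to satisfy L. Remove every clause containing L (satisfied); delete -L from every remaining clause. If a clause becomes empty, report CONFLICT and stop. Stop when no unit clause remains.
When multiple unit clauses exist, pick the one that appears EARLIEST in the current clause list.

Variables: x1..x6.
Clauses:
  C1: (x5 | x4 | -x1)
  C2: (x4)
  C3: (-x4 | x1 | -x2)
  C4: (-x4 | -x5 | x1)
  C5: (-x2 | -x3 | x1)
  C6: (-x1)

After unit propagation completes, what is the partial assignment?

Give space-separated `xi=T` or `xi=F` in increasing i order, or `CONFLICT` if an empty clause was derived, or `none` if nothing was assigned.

unit clause [4] forces x4=T; simplify:
  drop -4 from [-4, 1, -2] -> [1, -2]
  drop -4 from [-4, -5, 1] -> [-5, 1]
  satisfied 2 clause(s); 4 remain; assigned so far: [4]
unit clause [-1] forces x1=F; simplify:
  drop 1 from [1, -2] -> [-2]
  drop 1 from [-5, 1] -> [-5]
  drop 1 from [-2, -3, 1] -> [-2, -3]
  satisfied 1 clause(s); 3 remain; assigned so far: [1, 4]
unit clause [-2] forces x2=F; simplify:
  satisfied 2 clause(s); 1 remain; assigned so far: [1, 2, 4]
unit clause [-5] forces x5=F; simplify:
  satisfied 1 clause(s); 0 remain; assigned so far: [1, 2, 4, 5]

Answer: x1=F x2=F x4=T x5=F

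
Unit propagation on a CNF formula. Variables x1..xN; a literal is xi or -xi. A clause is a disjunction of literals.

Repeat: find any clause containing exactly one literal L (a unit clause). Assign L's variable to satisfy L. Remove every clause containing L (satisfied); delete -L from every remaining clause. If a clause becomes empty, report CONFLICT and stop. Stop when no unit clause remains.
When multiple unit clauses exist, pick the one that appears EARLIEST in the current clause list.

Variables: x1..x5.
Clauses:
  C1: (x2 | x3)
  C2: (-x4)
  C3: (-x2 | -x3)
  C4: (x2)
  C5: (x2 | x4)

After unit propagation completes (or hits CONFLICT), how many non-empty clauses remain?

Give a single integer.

unit clause [-4] forces x4=F; simplify:
  drop 4 from [2, 4] -> [2]
  satisfied 1 clause(s); 4 remain; assigned so far: [4]
unit clause [2] forces x2=T; simplify:
  drop -2 from [-2, -3] -> [-3]
  satisfied 3 clause(s); 1 remain; assigned so far: [2, 4]
unit clause [-3] forces x3=F; simplify:
  satisfied 1 clause(s); 0 remain; assigned so far: [2, 3, 4]

Answer: 0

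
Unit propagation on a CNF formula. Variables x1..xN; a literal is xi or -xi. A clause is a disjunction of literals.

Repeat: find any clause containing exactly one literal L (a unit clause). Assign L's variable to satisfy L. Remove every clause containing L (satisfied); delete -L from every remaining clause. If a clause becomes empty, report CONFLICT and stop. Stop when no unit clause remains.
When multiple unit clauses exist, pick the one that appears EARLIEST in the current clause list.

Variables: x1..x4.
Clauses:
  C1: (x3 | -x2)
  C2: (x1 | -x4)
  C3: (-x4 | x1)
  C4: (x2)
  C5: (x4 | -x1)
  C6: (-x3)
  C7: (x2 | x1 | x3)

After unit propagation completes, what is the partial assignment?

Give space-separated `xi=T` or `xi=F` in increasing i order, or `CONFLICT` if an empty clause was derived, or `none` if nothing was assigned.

Answer: CONFLICT

Derivation:
unit clause [2] forces x2=T; simplify:
  drop -2 from [3, -2] -> [3]
  satisfied 2 clause(s); 5 remain; assigned so far: [2]
unit clause [3] forces x3=T; simplify:
  drop -3 from [-3] -> [] (empty!)
  satisfied 1 clause(s); 4 remain; assigned so far: [2, 3]
CONFLICT (empty clause)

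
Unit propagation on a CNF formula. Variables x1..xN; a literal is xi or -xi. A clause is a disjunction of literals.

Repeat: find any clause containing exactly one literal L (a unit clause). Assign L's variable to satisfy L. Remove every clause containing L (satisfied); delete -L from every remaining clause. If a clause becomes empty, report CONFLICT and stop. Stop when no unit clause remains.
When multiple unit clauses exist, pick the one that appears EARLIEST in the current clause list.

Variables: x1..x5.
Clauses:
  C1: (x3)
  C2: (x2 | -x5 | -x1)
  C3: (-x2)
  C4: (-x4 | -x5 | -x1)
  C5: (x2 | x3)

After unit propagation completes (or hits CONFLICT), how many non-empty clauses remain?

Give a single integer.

unit clause [3] forces x3=T; simplify:
  satisfied 2 clause(s); 3 remain; assigned so far: [3]
unit clause [-2] forces x2=F; simplify:
  drop 2 from [2, -5, -1] -> [-5, -1]
  satisfied 1 clause(s); 2 remain; assigned so far: [2, 3]

Answer: 2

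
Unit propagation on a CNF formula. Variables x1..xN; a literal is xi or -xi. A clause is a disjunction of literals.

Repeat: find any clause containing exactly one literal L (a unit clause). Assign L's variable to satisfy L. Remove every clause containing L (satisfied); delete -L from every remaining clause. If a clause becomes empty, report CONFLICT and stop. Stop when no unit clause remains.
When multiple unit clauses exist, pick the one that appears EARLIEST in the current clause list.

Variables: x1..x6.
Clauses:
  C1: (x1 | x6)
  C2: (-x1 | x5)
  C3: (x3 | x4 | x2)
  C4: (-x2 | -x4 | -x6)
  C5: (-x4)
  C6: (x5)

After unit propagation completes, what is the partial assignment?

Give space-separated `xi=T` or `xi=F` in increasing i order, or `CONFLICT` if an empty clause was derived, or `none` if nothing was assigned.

Answer: x4=F x5=T

Derivation:
unit clause [-4] forces x4=F; simplify:
  drop 4 from [3, 4, 2] -> [3, 2]
  satisfied 2 clause(s); 4 remain; assigned so far: [4]
unit clause [5] forces x5=T; simplify:
  satisfied 2 clause(s); 2 remain; assigned so far: [4, 5]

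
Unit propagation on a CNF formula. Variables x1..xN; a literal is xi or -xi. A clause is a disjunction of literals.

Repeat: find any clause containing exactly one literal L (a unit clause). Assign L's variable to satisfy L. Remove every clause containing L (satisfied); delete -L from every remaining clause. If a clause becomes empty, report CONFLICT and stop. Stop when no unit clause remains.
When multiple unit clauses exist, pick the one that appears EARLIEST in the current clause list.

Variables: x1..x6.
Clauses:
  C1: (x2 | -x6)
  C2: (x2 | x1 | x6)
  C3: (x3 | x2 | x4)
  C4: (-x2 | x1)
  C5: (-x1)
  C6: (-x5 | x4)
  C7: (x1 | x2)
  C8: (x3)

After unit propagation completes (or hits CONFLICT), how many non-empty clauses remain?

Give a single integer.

unit clause [-1] forces x1=F; simplify:
  drop 1 from [2, 1, 6] -> [2, 6]
  drop 1 from [-2, 1] -> [-2]
  drop 1 from [1, 2] -> [2]
  satisfied 1 clause(s); 7 remain; assigned so far: [1]
unit clause [-2] forces x2=F; simplify:
  drop 2 from [2, -6] -> [-6]
  drop 2 from [2, 6] -> [6]
  drop 2 from [3, 2, 4] -> [3, 4]
  drop 2 from [2] -> [] (empty!)
  satisfied 1 clause(s); 6 remain; assigned so far: [1, 2]
CONFLICT (empty clause)

Answer: 5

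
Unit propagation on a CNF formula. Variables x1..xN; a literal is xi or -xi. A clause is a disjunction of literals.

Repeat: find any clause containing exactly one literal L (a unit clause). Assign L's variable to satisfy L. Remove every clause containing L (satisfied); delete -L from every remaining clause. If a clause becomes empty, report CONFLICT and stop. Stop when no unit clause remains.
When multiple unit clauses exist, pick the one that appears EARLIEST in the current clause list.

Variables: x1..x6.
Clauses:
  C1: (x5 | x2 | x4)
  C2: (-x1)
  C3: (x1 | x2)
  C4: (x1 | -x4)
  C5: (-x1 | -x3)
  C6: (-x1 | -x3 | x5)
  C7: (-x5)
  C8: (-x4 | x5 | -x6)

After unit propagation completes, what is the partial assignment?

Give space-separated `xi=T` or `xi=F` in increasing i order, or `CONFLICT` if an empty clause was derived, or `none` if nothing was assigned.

unit clause [-1] forces x1=F; simplify:
  drop 1 from [1, 2] -> [2]
  drop 1 from [1, -4] -> [-4]
  satisfied 3 clause(s); 5 remain; assigned so far: [1]
unit clause [2] forces x2=T; simplify:
  satisfied 2 clause(s); 3 remain; assigned so far: [1, 2]
unit clause [-4] forces x4=F; simplify:
  satisfied 2 clause(s); 1 remain; assigned so far: [1, 2, 4]
unit clause [-5] forces x5=F; simplify:
  satisfied 1 clause(s); 0 remain; assigned so far: [1, 2, 4, 5]

Answer: x1=F x2=T x4=F x5=F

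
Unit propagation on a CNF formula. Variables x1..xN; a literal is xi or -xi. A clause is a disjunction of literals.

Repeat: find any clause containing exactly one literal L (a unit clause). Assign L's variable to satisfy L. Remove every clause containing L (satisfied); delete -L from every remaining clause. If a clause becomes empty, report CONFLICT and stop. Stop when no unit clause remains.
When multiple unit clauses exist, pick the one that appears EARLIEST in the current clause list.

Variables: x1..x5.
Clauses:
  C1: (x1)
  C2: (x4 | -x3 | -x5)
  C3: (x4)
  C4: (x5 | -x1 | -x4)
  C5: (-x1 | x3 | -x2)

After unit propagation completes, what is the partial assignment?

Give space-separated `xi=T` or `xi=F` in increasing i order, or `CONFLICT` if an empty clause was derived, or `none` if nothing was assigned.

Answer: x1=T x4=T x5=T

Derivation:
unit clause [1] forces x1=T; simplify:
  drop -1 from [5, -1, -4] -> [5, -4]
  drop -1 from [-1, 3, -2] -> [3, -2]
  satisfied 1 clause(s); 4 remain; assigned so far: [1]
unit clause [4] forces x4=T; simplify:
  drop -4 from [5, -4] -> [5]
  satisfied 2 clause(s); 2 remain; assigned so far: [1, 4]
unit clause [5] forces x5=T; simplify:
  satisfied 1 clause(s); 1 remain; assigned so far: [1, 4, 5]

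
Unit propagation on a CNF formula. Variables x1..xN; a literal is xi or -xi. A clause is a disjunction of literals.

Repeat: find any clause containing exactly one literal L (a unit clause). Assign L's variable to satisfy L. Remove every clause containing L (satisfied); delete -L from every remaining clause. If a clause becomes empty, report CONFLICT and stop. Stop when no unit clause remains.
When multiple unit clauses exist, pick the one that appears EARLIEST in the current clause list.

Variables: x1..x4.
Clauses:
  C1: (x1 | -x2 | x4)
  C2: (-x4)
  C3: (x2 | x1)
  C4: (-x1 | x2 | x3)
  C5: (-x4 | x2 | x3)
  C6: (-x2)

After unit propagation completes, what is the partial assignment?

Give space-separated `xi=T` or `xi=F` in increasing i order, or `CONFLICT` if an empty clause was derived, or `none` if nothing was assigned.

unit clause [-4] forces x4=F; simplify:
  drop 4 from [1, -2, 4] -> [1, -2]
  satisfied 2 clause(s); 4 remain; assigned so far: [4]
unit clause [-2] forces x2=F; simplify:
  drop 2 from [2, 1] -> [1]
  drop 2 from [-1, 2, 3] -> [-1, 3]
  satisfied 2 clause(s); 2 remain; assigned so far: [2, 4]
unit clause [1] forces x1=T; simplify:
  drop -1 from [-1, 3] -> [3]
  satisfied 1 clause(s); 1 remain; assigned so far: [1, 2, 4]
unit clause [3] forces x3=T; simplify:
  satisfied 1 clause(s); 0 remain; assigned so far: [1, 2, 3, 4]

Answer: x1=T x2=F x3=T x4=F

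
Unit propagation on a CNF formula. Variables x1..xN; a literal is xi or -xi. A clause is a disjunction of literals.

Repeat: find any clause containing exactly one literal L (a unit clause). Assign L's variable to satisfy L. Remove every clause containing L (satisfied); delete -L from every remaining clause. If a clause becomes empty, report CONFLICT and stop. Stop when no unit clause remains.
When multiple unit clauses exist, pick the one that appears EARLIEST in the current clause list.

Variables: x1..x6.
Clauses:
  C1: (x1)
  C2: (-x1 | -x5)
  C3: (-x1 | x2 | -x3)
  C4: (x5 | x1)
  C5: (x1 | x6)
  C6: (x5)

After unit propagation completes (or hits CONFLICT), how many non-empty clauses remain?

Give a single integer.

unit clause [1] forces x1=T; simplify:
  drop -1 from [-1, -5] -> [-5]
  drop -1 from [-1, 2, -3] -> [2, -3]
  satisfied 3 clause(s); 3 remain; assigned so far: [1]
unit clause [-5] forces x5=F; simplify:
  drop 5 from [5] -> [] (empty!)
  satisfied 1 clause(s); 2 remain; assigned so far: [1, 5]
CONFLICT (empty clause)

Answer: 1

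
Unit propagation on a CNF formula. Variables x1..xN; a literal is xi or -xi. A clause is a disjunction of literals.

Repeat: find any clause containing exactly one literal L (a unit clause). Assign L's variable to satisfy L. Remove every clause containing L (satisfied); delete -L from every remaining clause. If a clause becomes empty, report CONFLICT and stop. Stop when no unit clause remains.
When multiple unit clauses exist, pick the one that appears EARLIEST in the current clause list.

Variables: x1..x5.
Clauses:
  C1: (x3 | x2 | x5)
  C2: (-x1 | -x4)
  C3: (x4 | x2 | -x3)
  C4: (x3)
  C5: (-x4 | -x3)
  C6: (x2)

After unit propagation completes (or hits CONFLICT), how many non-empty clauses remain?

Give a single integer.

unit clause [3] forces x3=T; simplify:
  drop -3 from [4, 2, -3] -> [4, 2]
  drop -3 from [-4, -3] -> [-4]
  satisfied 2 clause(s); 4 remain; assigned so far: [3]
unit clause [-4] forces x4=F; simplify:
  drop 4 from [4, 2] -> [2]
  satisfied 2 clause(s); 2 remain; assigned so far: [3, 4]
unit clause [2] forces x2=T; simplify:
  satisfied 2 clause(s); 0 remain; assigned so far: [2, 3, 4]

Answer: 0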